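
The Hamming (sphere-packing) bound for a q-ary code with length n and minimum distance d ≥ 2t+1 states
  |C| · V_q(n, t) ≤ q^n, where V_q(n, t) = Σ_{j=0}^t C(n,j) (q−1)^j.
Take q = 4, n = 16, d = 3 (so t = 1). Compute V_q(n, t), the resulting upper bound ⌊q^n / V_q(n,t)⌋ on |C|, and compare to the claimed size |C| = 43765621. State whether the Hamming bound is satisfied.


V_q(n, t) = 49, q^n = 4294967296, Hamming bound = 87652393, |C| = 43765621 ≤ bound (satisfied).

Step 1: Compute V_q(n, t) = Σ_{j=0}^1 C(n, j) (q−1)^j.
  j = 0: C(16,0)·(3)^0 = 1·1 = 1.
  j = 1: C(16,1)·(3)^1 = 16·3 = 48.
  V_q(n, t) = 1 + 48 = 49.
Step 2: q^n = 4^16 = 4294967296.
Step 3: Hamming bound ⌊q^n / V_q(n,t)⌋ = ⌊4294967296/49⌋ = 87652393.
Step 4: Compare |C| = 43765621 to 87652393: satisfied.
The claimed |C| lies below the Hamming bound.


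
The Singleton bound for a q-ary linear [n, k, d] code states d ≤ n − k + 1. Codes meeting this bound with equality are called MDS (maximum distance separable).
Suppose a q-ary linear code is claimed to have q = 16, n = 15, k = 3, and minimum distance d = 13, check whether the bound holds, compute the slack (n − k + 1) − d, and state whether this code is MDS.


Singleton RHS = n − k + 1 = 13, slack = 0, bound satisfied, MDS.

Singleton bound: d ≤ n − k + 1.
Here n = 15, k = 3, so n − k + 1 = 13.
Given d = 13, check d ≤ 13: YES.
Slack = (n − k + 1) − d = 0.
The code is MDS (slack = 0).
Description: the claimed parameters are [15, 3, 13]_16; such a code would be MDS (meets Singleton bound).


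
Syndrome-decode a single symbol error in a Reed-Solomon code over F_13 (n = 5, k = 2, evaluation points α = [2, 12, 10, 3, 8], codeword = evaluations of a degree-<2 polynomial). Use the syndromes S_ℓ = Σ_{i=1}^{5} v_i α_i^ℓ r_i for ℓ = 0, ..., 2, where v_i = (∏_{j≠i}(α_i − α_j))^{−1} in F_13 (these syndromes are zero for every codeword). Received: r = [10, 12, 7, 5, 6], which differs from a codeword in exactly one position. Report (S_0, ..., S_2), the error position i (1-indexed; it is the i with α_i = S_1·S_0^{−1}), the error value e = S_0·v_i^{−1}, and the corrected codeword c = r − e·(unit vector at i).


S = (5, 11, 6), error at position 3, error magnitude e = 11, c = [10, 12, 9, 5, 6].

Step 1: column multipliers v_i = (∏_{j≠i}(α_i − α_j))^{−1} mod 13.
  i = 1 (α = 2): (2−12)(2−10)(2−3)(2−8) = (−10)·(−8)·(−1)·(−6) = 480 ≡ 12, so v_1 = 12^{−1} = 12 (mod 13).
  i = 2 (α = 12): (12−2)(12−10)(12−3)(12−8) = 10·2·9·4 = 720 ≡ 5, so v_2 = 5^{−1} = 8 (mod 13).
  i = 3 (α = 10): (10−2)(10−12)(10−3)(10−8) = 8·(−2)·7·2 = −224 ≡ 10, so v_3 = 10^{−1} = 4 (mod 13).
  i = 4 (α = 3): (3−2)(3−12)(3−10)(3−8) = 1·(−9)·(−7)·(−5) = −315 ≡ 10, so v_4 = 10^{−1} = 4 (mod 13).
  i = 5 (α = 8): (8−2)(8−12)(8−10)(8−3) = 6·(−4)·(−2)·5 = 240 ≡ 6, so v_5 = 6^{−1} = 11 (mod 13).
  v = [12, 8, 4, 4, 11].
Step 2: syndromes of r = [10, 12, 7, 5, 6] (all sums mod 13).
  S_0 = Σ v_i r_i = 12·10 + 8·12 + 4·7 + 4·5 + 11·6 = 330 ≡ 5.
  S_1 = Σ v_i α_i r_i = 12·2·10 + 8·12·12 + 4·10·7 + 4·3·5 + 11·8·6 = 2260 ≡ 11.
  α_i^2 mod 13 = [4, 1, 9, 9, 12].
  S_2 = Σ v_i α_i^2 r_i = 12·4·10 + 8·1·12 + 4·9·7 + 4·9·5 + 11·12·6 = 1800 ≡ 6.
  S = (5, 11, 6) ≠ 0, so r is not a codeword (an error is present).
Step 3: locate the error. For a single error e at position i, S_ℓ = v_i·e·α_i^ℓ, so α_err = S_1/S_0.
  S_0^{−1} = 5^{−1} = 8 (mod 13), so α_err = 11·8 = 88 ≡ 10 = α_3. Error position i = 3.
  Consistency check: S_2/S_1 = 6·6 = 36 ≡ 10 = α_err ✓ (single-error assumption holds).
Step 4: error magnitude e = S_0/v_3 = S_0·∏_{j≠3}(α_3 − α_j) = 5·10 = 50 ≡ 11 (mod 13).
Step 5: correct position 3: c_3 = r_3 − e = 7 − 11 ≡ 9 (mod 13). Hence c = [10, 12, 9, 5, 6].
  Check: interpolating c through the α_i gives m(x) = 7 + 8·x (degree < 2) with m(α_i) = c_i for every i, so c is indeed a codeword.


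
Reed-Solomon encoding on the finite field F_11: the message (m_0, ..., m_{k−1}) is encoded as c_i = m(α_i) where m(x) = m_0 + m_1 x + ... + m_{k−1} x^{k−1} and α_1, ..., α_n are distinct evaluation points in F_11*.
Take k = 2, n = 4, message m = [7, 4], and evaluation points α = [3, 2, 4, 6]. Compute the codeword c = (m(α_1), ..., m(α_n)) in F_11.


c = [8, 4, 1, 9]

Message polynomial: m(x) = 7 + 4·x (mod 11).
For each evaluation point α_i, compute m(α_i) mod 11:
  α_1 = 3: Horner steps 4 → 8, so m(3) = 8.
  α_2 = 2: Horner steps 4 → 4, so m(2) = 4.
  α_3 = 4: Horner steps 4 → 1, so m(4) = 1.
  α_4 = 6: Horner steps 4 → 9, so m(6) = 9.
Codeword c = [8, 4, 1, 9] ∈ F_11^4.


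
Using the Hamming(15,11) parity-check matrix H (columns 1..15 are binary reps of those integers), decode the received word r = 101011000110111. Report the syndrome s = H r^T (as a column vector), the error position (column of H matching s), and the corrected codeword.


s = (1, 1, 0, 0)^T, error position = 12, corrected codeword c = 101011000111111

Compute s = H r^T mod 2 one row at a time:
  s_1 = 0 + 0 + 1 + 1 + 0 + 1 + 1 + 1 = 5 ≡ 1 (mod 2).
  s_2 = 0 + 1 + 1 + 0 + 0 + 1 + 1 + 1 = 5 ≡ 1 (mod 2).
  s_3 = 0 + 1 + 1 + 0 + 1 + 1 + 1 + 1 = 6 ≡ 0 (mod 2).
  s_4 = 1 + 1 + 1 + 0 + 0 + 1 + 1 + 1 = 6 ≡ 0 (mod 2).
s = (1, 1, 0, 0)^T — this equals column 12 of H (binary 1100), so error is at position 12.
Correct: flip bit 12 of r = 101011000110111 to get c = 101011000111111.


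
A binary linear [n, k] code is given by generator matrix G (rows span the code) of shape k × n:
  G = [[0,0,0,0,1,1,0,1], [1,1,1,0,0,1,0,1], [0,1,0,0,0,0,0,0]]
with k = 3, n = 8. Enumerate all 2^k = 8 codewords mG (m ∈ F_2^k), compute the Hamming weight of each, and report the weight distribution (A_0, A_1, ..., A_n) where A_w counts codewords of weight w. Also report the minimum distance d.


Weight distribution: A_0 = 1, A_1 = 1, A_3 = 2, A_4 = 3, A_5 = 1. Minimum distance d = 1.

Enumerate all 2^3 = 8 messages m ∈ F_2^3.
For each, compute codeword c = mG in F_2^8, then tally its weight.
  m = 000 → c = 00000000, weight = 0.
  m = 100 → c = 00001101, weight = 3.
  m = 010 → c = 11100101, weight = 5.
  m = 110 → c = 11101000, weight = 4.
  m = 001 → c = 01000000, weight = 1.
  m = 101 → c = 01001101, weight = 4.
  m = 011 → c = 10100101, weight = 4.
  m = 111 → c = 10101000, weight = 3.
Tally weights:
  weight 0: 1 codewords.
  weight 1: 1 codewords.
  weight 3: 2 codewords.
  weight 4: 3 codewords.
  weight 5: 1 codewords.
Minimum distance d = smallest w > 0 with A_w > 0 = 1.
Sanity: Σ A_w = 8 = 2^3 = 8 ✓.


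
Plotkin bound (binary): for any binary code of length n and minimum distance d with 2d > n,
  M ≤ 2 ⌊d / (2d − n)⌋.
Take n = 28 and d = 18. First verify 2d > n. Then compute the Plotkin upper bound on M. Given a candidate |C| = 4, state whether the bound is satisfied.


Plotkin bound M ≤ 4; given |C| = 4 ≤ bound (satisfied).

Check applicability: 2d = 36, n = 28.
2d − n = 8 > 0, so Plotkin applies.
Compute d/(2d−n) = 18/8 ≈ 2.2500.
⌊d/(2d−n)⌋ = 2.
Plotkin bound: M ≤ 2·2 = 4.
Given |C| = 4, check: satisfied.
This |C| is at the Plotkin bound.


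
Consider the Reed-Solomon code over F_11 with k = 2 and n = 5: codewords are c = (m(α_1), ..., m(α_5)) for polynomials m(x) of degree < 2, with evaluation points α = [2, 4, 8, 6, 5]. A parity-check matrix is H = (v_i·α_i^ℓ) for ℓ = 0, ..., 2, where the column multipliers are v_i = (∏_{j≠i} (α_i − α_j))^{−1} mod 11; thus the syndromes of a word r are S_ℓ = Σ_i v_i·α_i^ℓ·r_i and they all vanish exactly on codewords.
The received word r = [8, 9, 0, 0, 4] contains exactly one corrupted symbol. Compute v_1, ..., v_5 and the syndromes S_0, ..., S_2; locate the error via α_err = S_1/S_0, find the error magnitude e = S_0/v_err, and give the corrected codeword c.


S = (2, 1, 6), error at position 4, error magnitude e = 1, c = [8, 9, 0, 10, 4].

Step 1: column multipliers v_i = (∏_{j≠i}(α_i − α_j))^{−1} mod 11.
  i = 1 (α = 2): (2−4)(2−8)(2−6)(2−5) = (−2)·(−6)·(−4)·(−3) = 144 ≡ 1, so v_1 = 1^{−1} = 1 (mod 11).
  i = 2 (α = 4): (4−2)(4−8)(4−6)(4−5) = 2·(−4)·(−2)·(−1) = −16 ≡ 6, so v_2 = 6^{−1} = 2 (mod 11).
  i = 3 (α = 8): (8−2)(8−4)(8−6)(8−5) = 6·4·2·3 = 144 ≡ 1, so v_3 = 1^{−1} = 1 (mod 11).
  i = 4 (α = 6): (6−2)(6−4)(6−8)(6−5) = 4·2·(−2)·1 = −16 ≡ 6, so v_4 = 6^{−1} = 2 (mod 11).
  i = 5 (α = 5): (5−2)(5−4)(5−8)(5−6) = 3·1·(−3)·(−1) = 9 ≡ 9, so v_5 = 9^{−1} = 5 (mod 11).
  v = [1, 2, 1, 2, 5].
Step 2: syndromes of r = [8, 9, 0, 0, 4] (all sums mod 11).
  S_0 = Σ v_i r_i = 1·8 + 2·9 + 1·0 + 2·0 + 5·4 = 46 ≡ 2.
  S_1 = Σ v_i α_i r_i = 1·2·8 + 2·4·9 + 1·8·0 + 2·6·0 + 5·5·4 = 188 ≡ 1.
  α_i^2 mod 11 = [4, 5, 9, 3, 3].
  S_2 = Σ v_i α_i^2 r_i = 1·4·8 + 2·5·9 + 1·9·0 + 2·3·0 + 5·3·4 = 182 ≡ 6.
  S = (2, 1, 6) ≠ 0, so r is not a codeword (an error is present).
Step 3: locate the error. For a single error e at position i, S_ℓ = v_i·e·α_i^ℓ, so α_err = S_1/S_0.
  S_0^{−1} = 2^{−1} = 6 (mod 11), so α_err = 1·6 = 6 ≡ 6 = α_4. Error position i = 4.
  Consistency check: S_2/S_1 = 6·1 = 6 ≡ 6 = α_err ✓ (single-error assumption holds).
Step 4: error magnitude e = S_0/v_4 = S_0·∏_{j≠4}(α_4 − α_j) = 2·6 = 12 ≡ 1 (mod 11).
Step 5: correct position 4: c_4 = r_4 − e = 0 − 1 ≡ 10 (mod 11). Hence c = [8, 9, 0, 10, 4].
  Check: interpolating c through the α_i gives m(x) = 7 + 6·x (degree < 2) with m(α_i) = c_i for every i, so c is indeed a codeword.


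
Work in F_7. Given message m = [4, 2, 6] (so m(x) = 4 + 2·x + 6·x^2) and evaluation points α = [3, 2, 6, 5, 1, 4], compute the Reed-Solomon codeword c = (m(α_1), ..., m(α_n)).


c = [1, 4, 1, 3, 5, 3]

Message polynomial: m(x) = 4 + 2·x + 6·x^2 (mod 7).
For each evaluation point α_i, compute m(α_i) mod 7:
  α_1 = 3: Horner steps 6 → 6 → 1, so m(3) = 1.
  α_2 = 2: Horner steps 6 → 0 → 4, so m(2) = 4.
  α_3 = 6: Horner steps 6 → 3 → 1, so m(6) = 1.
  α_4 = 5: Horner steps 6 → 4 → 3, so m(5) = 3.
  α_5 = 1: Horner steps 6 → 1 → 5, so m(1) = 5.
  α_6 = 4: Horner steps 6 → 5 → 3, so m(4) = 3.
Codeword c = [1, 4, 1, 3, 5, 3] ∈ F_7^6.


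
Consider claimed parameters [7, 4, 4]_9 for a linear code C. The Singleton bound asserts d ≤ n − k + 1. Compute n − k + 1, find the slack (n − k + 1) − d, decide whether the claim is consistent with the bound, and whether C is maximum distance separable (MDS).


Singleton RHS = n − k + 1 = 4, slack = 0, bound satisfied, MDS.

Singleton bound: d ≤ n − k + 1.
Here n = 7, k = 4, so n − k + 1 = 4.
Given d = 4, check d ≤ 4: YES.
Slack = (n − k + 1) − d = 0.
The code is MDS (slack = 0).
Description: the claimed parameters are [7, 4, 4]_9; such a code would be MDS (meets Singleton bound).


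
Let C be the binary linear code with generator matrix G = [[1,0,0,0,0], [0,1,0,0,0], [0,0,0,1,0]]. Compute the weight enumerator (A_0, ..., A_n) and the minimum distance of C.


Weight distribution: A_0 = 1, A_1 = 3, A_2 = 3, A_3 = 1. Minimum distance d = 1.

Enumerate all 2^3 = 8 messages m ∈ F_2^3.
For each, compute codeword c = mG in F_2^5, then tally its weight.
  m = 000 → c = 00000, weight = 0.
  m = 100 → c = 10000, weight = 1.
  m = 010 → c = 01000, weight = 1.
  m = 110 → c = 11000, weight = 2.
  m = 001 → c = 00010, weight = 1.
  m = 101 → c = 10010, weight = 2.
  m = 011 → c = 01010, weight = 2.
  m = 111 → c = 11010, weight = 3.
Tally weights:
  weight 0: 1 codewords.
  weight 1: 3 codewords.
  weight 2: 3 codewords.
  weight 3: 1 codewords.
Minimum distance d = smallest w > 0 with A_w > 0 = 1.
Sanity: Σ A_w = 8 = 2^3 = 8 ✓.


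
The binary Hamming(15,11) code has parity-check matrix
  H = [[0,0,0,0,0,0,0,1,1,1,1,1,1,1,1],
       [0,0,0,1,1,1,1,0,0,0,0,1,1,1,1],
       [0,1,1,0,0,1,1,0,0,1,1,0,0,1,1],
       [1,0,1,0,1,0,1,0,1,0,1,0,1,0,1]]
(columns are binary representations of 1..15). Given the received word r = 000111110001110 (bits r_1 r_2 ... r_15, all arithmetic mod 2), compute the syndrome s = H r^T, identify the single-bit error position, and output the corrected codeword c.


s = (0, 1, 1, 1)^T, error position = 7, corrected codeword c = 000111010001110

Compute s = H r^T mod 2 one row at a time:
  s_1 = 1 + 0 + 0 + 0 + 1 + 1 + 1 + 0 = 4 ≡ 0 (mod 2).
  s_2 = 1 + 1 + 1 + 1 + 1 + 1 + 1 + 0 = 7 ≡ 1 (mod 2).
  s_3 = 0 + 0 + 1 + 1 + 0 + 0 + 1 + 0 = 3 ≡ 1 (mod 2).
  s_4 = 0 + 0 + 1 + 1 + 0 + 0 + 1 + 0 = 3 ≡ 1 (mod 2).
s = (0, 1, 1, 1)^T — this equals column 7 of H (binary 0111), so error is at position 7.
Correct: flip bit 7 of r = 000111110001110 to get c = 000111010001110.


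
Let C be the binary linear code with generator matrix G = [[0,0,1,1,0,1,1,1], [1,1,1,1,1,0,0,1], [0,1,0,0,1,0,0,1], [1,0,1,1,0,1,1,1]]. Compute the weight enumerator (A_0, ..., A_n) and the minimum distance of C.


Weight distribution: A_0 = 1, A_1 = 1, A_2 = 1, A_3 = 3, A_4 = 3, A_5 = 3, A_6 = 3, A_7 = 1. Minimum distance d = 1.

Enumerate all 2^4 = 16 messages m ∈ F_2^4.
For each, compute codeword c = mG in F_2^8, then tally its weight.
  m = 0000 → c = 00000000, weight = 0.
  m = 1000 → c = 00110111, weight = 5.
  m = 0100 → c = 11111001, weight = 6.
  m = 1100 → c = 11001110, weight = 5.
  m = 0010 → c = 01001001, weight = 3.
  m = 1010 → c = 01111110, weight = 6.
  m = 0110 → c = 10110000, weight = 3.
  m = 1110 → c = 10000111, weight = 4.
  m = 0001 → c = 10110111, weight = 6.
  m = 1001 → c = 10000000, weight = 1.
  m = 0101 → c = 01001110, weight = 4.
  m = 1101 → c = 01111001, weight = 5.
  m = 0011 → c = 11111110, weight = 7.
  m = 1011 → c = 11001001, weight = 4.
  m = 0111 → c = 00000111, weight = 3.
  m = 1111 → c = 00110000, weight = 2.
Tally weights:
  weight 0: 1 codewords.
  weight 1: 1 codewords.
  weight 2: 1 codewords.
  weight 3: 3 codewords.
  weight 4: 3 codewords.
  weight 5: 3 codewords.
  weight 6: 3 codewords.
  weight 7: 1 codewords.
Minimum distance d = smallest w > 0 with A_w > 0 = 1.
Sanity: Σ A_w = 16 = 2^4 = 16 ✓.


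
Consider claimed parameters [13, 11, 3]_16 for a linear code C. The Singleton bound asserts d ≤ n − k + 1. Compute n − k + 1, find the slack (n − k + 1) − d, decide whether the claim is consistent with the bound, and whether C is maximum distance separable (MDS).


Singleton RHS = n − k + 1 = 3, slack = 0, bound satisfied, MDS.

Singleton bound: d ≤ n − k + 1.
Here n = 13, k = 11, so n − k + 1 = 3.
Given d = 3, check d ≤ 3: YES.
Slack = (n − k + 1) − d = 0.
The code is MDS (slack = 0).
Description: the claimed parameters are [13, 11, 3]_16; such a code would be MDS (meets Singleton bound).


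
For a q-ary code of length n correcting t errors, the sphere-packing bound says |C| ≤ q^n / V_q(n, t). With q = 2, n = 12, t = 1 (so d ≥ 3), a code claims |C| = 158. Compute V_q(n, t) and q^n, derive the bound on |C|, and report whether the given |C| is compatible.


V_q(n, t) = 13, q^n = 4096, Hamming bound = 315, |C| = 158 ≤ bound (satisfied).

Step 1: Compute V_q(n, t) = Σ_{j=0}^1 C(n, j) (q−1)^j.
  j = 0: C(12,0)·(1)^0 = 1·1 = 1.
  j = 1: C(12,1)·(1)^1 = 12·1 = 12.
  V_q(n, t) = 1 + 12 = 13.
Step 2: q^n = 2^12 = 4096.
Step 3: Hamming bound ⌊q^n / V_q(n,t)⌋ = ⌊4096/13⌋ = 315.
Step 4: Compare |C| = 158 to 315: satisfied.
The claimed |C| lies below the Hamming bound.


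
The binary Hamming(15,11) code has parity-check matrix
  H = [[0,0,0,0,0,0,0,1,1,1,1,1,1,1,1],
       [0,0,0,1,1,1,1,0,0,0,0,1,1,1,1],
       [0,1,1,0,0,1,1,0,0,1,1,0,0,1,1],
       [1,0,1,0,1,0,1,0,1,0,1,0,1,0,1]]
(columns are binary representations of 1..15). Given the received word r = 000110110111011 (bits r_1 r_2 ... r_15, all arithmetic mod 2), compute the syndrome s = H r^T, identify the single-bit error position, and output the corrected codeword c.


s = (0, 0, 1, 0)^T, error position = 2, corrected codeword c = 010110110111011

Compute s = H r^T mod 2 one row at a time:
  s_1 = 1 + 0 + 1 + 1 + 1 + 0 + 1 + 1 = 6 ≡ 0 (mod 2).
  s_2 = 1 + 1 + 0 + 1 + 1 + 0 + 1 + 1 = 6 ≡ 0 (mod 2).
  s_3 = 0 + 0 + 0 + 1 + 1 + 1 + 1 + 1 = 5 ≡ 1 (mod 2).
  s_4 = 0 + 0 + 1 + 1 + 0 + 1 + 0 + 1 = 4 ≡ 0 (mod 2).
s = (0, 0, 1, 0)^T — this equals column 2 of H (binary 0010), so error is at position 2.
Correct: flip bit 2 of r = 000110110111011 to get c = 010110110111011.


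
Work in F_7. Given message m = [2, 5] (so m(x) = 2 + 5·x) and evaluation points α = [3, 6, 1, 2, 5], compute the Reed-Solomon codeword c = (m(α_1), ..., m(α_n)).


c = [3, 4, 0, 5, 6]

Message polynomial: m(x) = 2 + 5·x (mod 7).
For each evaluation point α_i, compute m(α_i) mod 7:
  α_1 = 3: Horner steps 5 → 3, so m(3) = 3.
  α_2 = 6: Horner steps 5 → 4, so m(6) = 4.
  α_3 = 1: Horner steps 5 → 0, so m(1) = 0.
  α_4 = 2: Horner steps 5 → 5, so m(2) = 5.
  α_5 = 5: Horner steps 5 → 6, so m(5) = 6.
Codeword c = [3, 4, 0, 5, 6] ∈ F_7^5.


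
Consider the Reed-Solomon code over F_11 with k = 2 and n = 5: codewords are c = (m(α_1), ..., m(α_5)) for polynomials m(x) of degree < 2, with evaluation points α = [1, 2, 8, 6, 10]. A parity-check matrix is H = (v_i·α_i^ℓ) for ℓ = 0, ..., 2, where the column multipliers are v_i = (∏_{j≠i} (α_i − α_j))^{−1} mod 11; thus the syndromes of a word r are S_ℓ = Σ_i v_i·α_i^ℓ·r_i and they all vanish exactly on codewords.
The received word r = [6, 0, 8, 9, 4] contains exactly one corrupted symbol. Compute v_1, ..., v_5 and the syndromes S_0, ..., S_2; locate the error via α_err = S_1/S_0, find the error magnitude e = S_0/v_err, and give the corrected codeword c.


S = (2, 9, 2), error at position 5, error magnitude e = 8, c = [6, 0, 8, 9, 7].

Step 1: column multipliers v_i = (∏_{j≠i}(α_i − α_j))^{−1} mod 11.
  i = 1 (α = 1): (1−2)(1−8)(1−6)(1−10) = (−1)·(−7)·(−5)·(−9) = 315 ≡ 7, so v_1 = 7^{−1} = 8 (mod 11).
  i = 2 (α = 2): (2−1)(2−8)(2−6)(2−10) = 1·(−6)·(−4)·(−8) = −192 ≡ 6, so v_2 = 6^{−1} = 2 (mod 11).
  i = 3 (α = 8): (8−1)(8−2)(8−6)(8−10) = 7·6·2·(−2) = −168 ≡ 8, so v_3 = 8^{−1} = 7 (mod 11).
  i = 4 (α = 6): (6−1)(6−2)(6−8)(6−10) = 5·4·(−2)·(−4) = 160 ≡ 6, so v_4 = 6^{−1} = 2 (mod 11).
  i = 5 (α = 10): (10−1)(10−2)(10−8)(10−6) = 9·8·2·4 = 576 ≡ 4, so v_5 = 4^{−1} = 3 (mod 11).
  v = [8, 2, 7, 2, 3].
Step 2: syndromes of r = [6, 0, 8, 9, 4] (all sums mod 11).
  S_0 = Σ v_i r_i = 8·6 + 2·0 + 7·8 + 2·9 + 3·4 = 134 ≡ 2.
  S_1 = Σ v_i α_i r_i = 8·1·6 + 2·2·0 + 7·8·8 + 2·6·9 + 3·10·4 = 724 ≡ 9.
  α_i^2 mod 11 = [1, 4, 9, 3, 1].
  S_2 = Σ v_i α_i^2 r_i = 8·1·6 + 2·4·0 + 7·9·8 + 2·3·9 + 3·1·4 = 618 ≡ 2.
  S = (2, 9, 2) ≠ 0, so r is not a codeword (an error is present).
Step 3: locate the error. For a single error e at position i, S_ℓ = v_i·e·α_i^ℓ, so α_err = S_1/S_0.
  S_0^{−1} = 2^{−1} = 6 (mod 11), so α_err = 9·6 = 54 ≡ 10 = α_5. Error position i = 5.
  Consistency check: S_2/S_1 = 2·5 = 10 ≡ 10 = α_err ✓ (single-error assumption holds).
Step 4: error magnitude e = S_0/v_5 = S_0·∏_{j≠5}(α_5 − α_j) = 2·4 = 8 ≡ 8 (mod 11).
Step 5: correct position 5: c_5 = r_5 − e = 4 − 8 ≡ 7 (mod 11). Hence c = [6, 0, 8, 9, 7].
  Check: interpolating c through the α_i gives m(x) = 1 + 5·x (degree < 2) with m(α_i) = c_i for every i, so c is indeed a codeword.


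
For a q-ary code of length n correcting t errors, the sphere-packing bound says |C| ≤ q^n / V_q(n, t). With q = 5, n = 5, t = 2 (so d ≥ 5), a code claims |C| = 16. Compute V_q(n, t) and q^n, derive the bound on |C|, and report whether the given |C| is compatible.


V_q(n, t) = 181, q^n = 3125, Hamming bound = 17, |C| = 16 ≤ bound (satisfied).

Step 1: Compute V_q(n, t) = Σ_{j=0}^2 C(n, j) (q−1)^j.
  j = 0: C(5,0)·(4)^0 = 1·1 = 1.
  j = 1: C(5,1)·(4)^1 = 5·4 = 20.
  j = 2: C(5,2)·(4)^2 = 10·16 = 160.
  V_q(n, t) = 1 + 20 + 160 = 181.
Step 2: q^n = 5^5 = 3125.
Step 3: Hamming bound ⌊q^n / V_q(n,t)⌋ = ⌊3125/181⌋ = 17.
Step 4: Compare |C| = 16 to 17: satisfied.
The claimed |C| lies below the Hamming bound.


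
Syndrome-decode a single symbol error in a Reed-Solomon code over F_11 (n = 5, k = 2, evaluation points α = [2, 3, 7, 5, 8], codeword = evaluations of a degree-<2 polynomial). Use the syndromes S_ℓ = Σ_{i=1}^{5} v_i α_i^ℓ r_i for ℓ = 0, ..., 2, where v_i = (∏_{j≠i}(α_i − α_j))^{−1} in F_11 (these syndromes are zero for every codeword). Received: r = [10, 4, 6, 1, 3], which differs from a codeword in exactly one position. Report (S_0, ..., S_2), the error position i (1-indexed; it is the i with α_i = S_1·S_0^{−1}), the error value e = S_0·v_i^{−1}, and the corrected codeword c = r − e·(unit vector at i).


S = (2, 6, 7), error at position 2, error magnitude e = 8, c = [10, 7, 6, 1, 3].

Step 1: column multipliers v_i = (∏_{j≠i}(α_i − α_j))^{−1} mod 11.
  i = 1 (α = 2): (2−3)(2−7)(2−5)(2−8) = (−1)·(−5)·(−3)·(−6) = 90 ≡ 2, so v_1 = 2^{−1} = 6 (mod 11).
  i = 2 (α = 3): (3−2)(3−7)(3−5)(3−8) = 1·(−4)·(−2)·(−5) = −40 ≡ 4, so v_2 = 4^{−1} = 3 (mod 11).
  i = 3 (α = 7): (7−2)(7−3)(7−5)(7−8) = 5·4·2·(−1) = −40 ≡ 4, so v_3 = 4^{−1} = 3 (mod 11).
  i = 4 (α = 5): (5−2)(5−3)(5−7)(5−8) = 3·2·(−2)·(−3) = 36 ≡ 3, so v_4 = 3^{−1} = 4 (mod 11).
  i = 5 (α = 8): (8−2)(8−3)(8−7)(8−5) = 6·5·1·3 = 90 ≡ 2, so v_5 = 2^{−1} = 6 (mod 11).
  v = [6, 3, 3, 4, 6].
Step 2: syndromes of r = [10, 4, 6, 1, 3] (all sums mod 11).
  S_0 = Σ v_i r_i = 6·10 + 3·4 + 3·6 + 4·1 + 6·3 = 112 ≡ 2.
  S_1 = Σ v_i α_i r_i = 6·2·10 + 3·3·4 + 3·7·6 + 4·5·1 + 6·8·3 = 446 ≡ 6.
  α_i^2 mod 11 = [4, 9, 5, 3, 9].
  S_2 = Σ v_i α_i^2 r_i = 6·4·10 + 3·9·4 + 3·5·6 + 4·3·1 + 6·9·3 = 612 ≡ 7.
  S = (2, 6, 7) ≠ 0, so r is not a codeword (an error is present).
Step 3: locate the error. For a single error e at position i, S_ℓ = v_i·e·α_i^ℓ, so α_err = S_1/S_0.
  S_0^{−1} = 2^{−1} = 6 (mod 11), so α_err = 6·6 = 36 ≡ 3 = α_2. Error position i = 2.
  Consistency check: S_2/S_1 = 7·2 = 14 ≡ 3 = α_err ✓ (single-error assumption holds).
Step 4: error magnitude e = S_0/v_2 = S_0·∏_{j≠2}(α_2 − α_j) = 2·4 = 8 ≡ 8 (mod 11).
Step 5: correct position 2: c_2 = r_2 − e = 4 − 8 ≡ 7 (mod 11). Hence c = [10, 7, 6, 1, 3].
  Check: interpolating c through the α_i gives m(x) = 5 + 8·x (degree < 2) with m(α_i) = c_i for every i, so c is indeed a codeword.


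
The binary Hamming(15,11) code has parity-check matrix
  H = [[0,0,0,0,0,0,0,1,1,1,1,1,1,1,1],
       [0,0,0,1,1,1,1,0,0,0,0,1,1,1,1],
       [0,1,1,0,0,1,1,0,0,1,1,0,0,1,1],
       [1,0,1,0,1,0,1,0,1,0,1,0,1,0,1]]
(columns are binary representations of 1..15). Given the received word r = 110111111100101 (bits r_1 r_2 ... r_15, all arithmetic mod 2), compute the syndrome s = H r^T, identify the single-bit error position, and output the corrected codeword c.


s = (1, 0, 1, 0)^T, error position = 10, corrected codeword c = 110111111000101

Compute s = H r^T mod 2 one row at a time:
  s_1 = 1 + 1 + 1 + 0 + 0 + 1 + 0 + 1 = 5 ≡ 1 (mod 2).
  s_2 = 1 + 1 + 1 + 1 + 0 + 1 + 0 + 1 = 6 ≡ 0 (mod 2).
  s_3 = 1 + 0 + 1 + 1 + 1 + 0 + 0 + 1 = 5 ≡ 1 (mod 2).
  s_4 = 1 + 0 + 1 + 1 + 1 + 0 + 1 + 1 = 6 ≡ 0 (mod 2).
s = (1, 0, 1, 0)^T — this equals column 10 of H (binary 1010), so error is at position 10.
Correct: flip bit 10 of r = 110111111100101 to get c = 110111111000101.


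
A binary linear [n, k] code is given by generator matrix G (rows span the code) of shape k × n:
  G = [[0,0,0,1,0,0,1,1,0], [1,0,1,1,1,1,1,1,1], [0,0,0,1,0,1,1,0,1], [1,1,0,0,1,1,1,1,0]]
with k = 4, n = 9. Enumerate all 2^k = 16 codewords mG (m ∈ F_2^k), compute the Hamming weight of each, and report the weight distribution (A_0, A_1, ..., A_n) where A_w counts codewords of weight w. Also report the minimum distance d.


Weight distribution: A_0 = 1, A_3 = 2, A_4 = 4, A_5 = 6, A_6 = 2, A_8 = 1. Minimum distance d = 3.

Enumerate all 2^4 = 16 messages m ∈ F_2^4.
For each, compute codeword c = mG in F_2^9, then tally its weight.
  m = 0000 → c = 000000000, weight = 0.
  m = 1000 → c = 000100110, weight = 3.
  m = 0100 → c = 101111111, weight = 8.
  m = 1100 → c = 101011001, weight = 5.
  m = 0010 → c = 000101101, weight = 4.
  m = 1010 → c = 000001011, weight = 3.
  m = 0110 → c = 101010010, weight = 4.
  m = 1110 → c = 101110100, weight = 5.
  m = 0001 → c = 110011110, weight = 6.
  m = 1001 → c = 110111000, weight = 5.
  m = 0101 → c = 011100001, weight = 4.
  m = 1101 → c = 011000111, weight = 5.
  m = 0011 → c = 110110011, weight = 6.
  m = 1011 → c = 110010101, weight = 5.
  m = 0111 → c = 011001100, weight = 4.
  m = 1111 → c = 011101010, weight = 5.
Tally weights:
  weight 0: 1 codewords.
  weight 3: 2 codewords.
  weight 4: 4 codewords.
  weight 5: 6 codewords.
  weight 6: 2 codewords.
  weight 8: 1 codewords.
Minimum distance d = smallest w > 0 with A_w > 0 = 3.
Sanity: Σ A_w = 16 = 2^4 = 16 ✓.


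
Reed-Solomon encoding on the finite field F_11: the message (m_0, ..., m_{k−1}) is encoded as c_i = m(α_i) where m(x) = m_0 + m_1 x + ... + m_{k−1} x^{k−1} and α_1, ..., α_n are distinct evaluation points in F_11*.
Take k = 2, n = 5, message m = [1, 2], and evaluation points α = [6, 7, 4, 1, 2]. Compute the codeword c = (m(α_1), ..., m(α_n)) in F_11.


c = [2, 4, 9, 3, 5]

Message polynomial: m(x) = 1 + 2·x (mod 11).
For each evaluation point α_i, compute m(α_i) mod 11:
  α_1 = 6: Horner steps 2 → 2, so m(6) = 2.
  α_2 = 7: Horner steps 2 → 4, so m(7) = 4.
  α_3 = 4: Horner steps 2 → 9, so m(4) = 9.
  α_4 = 1: Horner steps 2 → 3, so m(1) = 3.
  α_5 = 2: Horner steps 2 → 5, so m(2) = 5.
Codeword c = [2, 4, 9, 3, 5] ∈ F_11^5.


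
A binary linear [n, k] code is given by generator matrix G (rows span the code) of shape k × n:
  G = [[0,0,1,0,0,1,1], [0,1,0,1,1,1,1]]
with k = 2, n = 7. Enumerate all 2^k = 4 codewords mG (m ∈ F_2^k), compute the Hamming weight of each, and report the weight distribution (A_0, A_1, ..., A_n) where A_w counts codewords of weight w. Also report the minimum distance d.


Weight distribution: A_0 = 1, A_3 = 1, A_4 = 1, A_5 = 1. Minimum distance d = 3.

Enumerate all 2^2 = 4 messages m ∈ F_2^2.
For each, compute codeword c = mG in F_2^7, then tally its weight.
  m = 00 → c = 0000000, weight = 0.
  m = 10 → c = 0010011, weight = 3.
  m = 01 → c = 0101111, weight = 5.
  m = 11 → c = 0111100, weight = 4.
Tally weights:
  weight 0: 1 codewords.
  weight 3: 1 codewords.
  weight 4: 1 codewords.
  weight 5: 1 codewords.
Minimum distance d = smallest w > 0 with A_w > 0 = 3.
Sanity: Σ A_w = 4 = 2^2 = 4 ✓.


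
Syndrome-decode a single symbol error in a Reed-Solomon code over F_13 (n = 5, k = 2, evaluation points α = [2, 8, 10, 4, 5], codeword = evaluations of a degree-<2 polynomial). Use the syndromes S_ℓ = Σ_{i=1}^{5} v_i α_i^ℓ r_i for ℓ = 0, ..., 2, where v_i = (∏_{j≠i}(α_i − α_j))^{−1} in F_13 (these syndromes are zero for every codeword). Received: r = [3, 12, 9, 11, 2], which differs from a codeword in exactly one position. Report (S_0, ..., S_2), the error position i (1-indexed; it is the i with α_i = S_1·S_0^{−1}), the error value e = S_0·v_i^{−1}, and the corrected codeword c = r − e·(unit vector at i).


S = (2, 3, 11), error at position 2, error magnitude e = 11, c = [3, 1, 9, 11, 2].

Step 1: column multipliers v_i = (∏_{j≠i}(α_i − α_j))^{−1} mod 13.
  i = 1 (α = 2): (2−8)(2−10)(2−4)(2−5) = (−6)·(−8)·(−2)·(−3) = 288 ≡ 2, so v_1 = 2^{−1} = 7 (mod 13).
  i = 2 (α = 8): (8−2)(8−10)(8−4)(8−5) = 6·(−2)·4·3 = −144 ≡ 12, so v_2 = 12^{−1} = 12 (mod 13).
  i = 3 (α = 10): (10−2)(10−8)(10−4)(10−5) = 8·2·6·5 = 480 ≡ 12, so v_3 = 12^{−1} = 12 (mod 13).
  i = 4 (α = 4): (4−2)(4−8)(4−10)(4−5) = 2·(−4)·(−6)·(−1) = −48 ≡ 4, so v_4 = 4^{−1} = 10 (mod 13).
  i = 5 (α = 5): (5−2)(5−8)(5−10)(5−4) = 3·(−3)·(−5)·1 = 45 ≡ 6, so v_5 = 6^{−1} = 11 (mod 13).
  v = [7, 12, 12, 10, 11].
Step 2: syndromes of r = [3, 12, 9, 11, 2] (all sums mod 13).
  S_0 = Σ v_i r_i = 7·3 + 12·12 + 12·9 + 10·11 + 11·2 = 405 ≡ 2.
  S_1 = Σ v_i α_i r_i = 7·2·3 + 12·8·12 + 12·10·9 + 10·4·11 + 11·5·2 = 2824 ≡ 3.
  α_i^2 mod 13 = [4, 12, 9, 3, 12].
  S_2 = Σ v_i α_i^2 r_i = 7·4·3 + 12·12·12 + 12·9·9 + 10·3·11 + 11·12·2 = 3378 ≡ 11.
  S = (2, 3, 11) ≠ 0, so r is not a codeword (an error is present).
Step 3: locate the error. For a single error e at position i, S_ℓ = v_i·e·α_i^ℓ, so α_err = S_1/S_0.
  S_0^{−1} = 2^{−1} = 7 (mod 13), so α_err = 3·7 = 21 ≡ 8 = α_2. Error position i = 2.
  Consistency check: S_2/S_1 = 11·9 = 99 ≡ 8 = α_err ✓ (single-error assumption holds).
Step 4: error magnitude e = S_0/v_2 = S_0·∏_{j≠2}(α_2 − α_j) = 2·12 = 24 ≡ 11 (mod 13).
Step 5: correct position 2: c_2 = r_2 − e = 12 − 11 ≡ 1 (mod 13). Hence c = [3, 1, 9, 11, 2].
  Check: interpolating c through the α_i gives m(x) = 8 + 4·x (degree < 2) with m(α_i) = c_i for every i, so c is indeed a codeword.


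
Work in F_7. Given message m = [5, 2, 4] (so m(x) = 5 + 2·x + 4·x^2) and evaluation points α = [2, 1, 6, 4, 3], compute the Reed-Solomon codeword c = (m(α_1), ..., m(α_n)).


c = [4, 4, 0, 0, 5]

Message polynomial: m(x) = 5 + 2·x + 4·x^2 (mod 7).
For each evaluation point α_i, compute m(α_i) mod 7:
  α_1 = 2: Horner steps 4 → 3 → 4, so m(2) = 4.
  α_2 = 1: Horner steps 4 → 6 → 4, so m(1) = 4.
  α_3 = 6: Horner steps 4 → 5 → 0, so m(6) = 0.
  α_4 = 4: Horner steps 4 → 4 → 0, so m(4) = 0.
  α_5 = 3: Horner steps 4 → 0 → 5, so m(3) = 5.
Codeword c = [4, 4, 0, 0, 5] ∈ F_7^5.


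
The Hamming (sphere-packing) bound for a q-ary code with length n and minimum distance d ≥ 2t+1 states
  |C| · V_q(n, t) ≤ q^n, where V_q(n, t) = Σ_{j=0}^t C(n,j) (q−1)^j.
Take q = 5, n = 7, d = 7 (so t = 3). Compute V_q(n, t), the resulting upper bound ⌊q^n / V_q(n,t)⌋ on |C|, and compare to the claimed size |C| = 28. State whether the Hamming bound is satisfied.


V_q(n, t) = 2605, q^n = 78125, Hamming bound = 29, |C| = 28 ≤ bound (satisfied).

Step 1: Compute V_q(n, t) = Σ_{j=0}^3 C(n, j) (q−1)^j.
  j = 0: C(7,0)·(4)^0 = 1·1 = 1.
  j = 1: C(7,1)·(4)^1 = 7·4 = 28.
  j = 2: C(7,2)·(4)^2 = 21·16 = 336.
  j = 3: C(7,3)·(4)^3 = 35·64 = 2240.
  V_q(n, t) = 1 + 28 + 336 + 2240 = 2605.
Step 2: q^n = 5^7 = 78125.
Step 3: Hamming bound ⌊q^n / V_q(n,t)⌋ = ⌊78125/2605⌋ = 29.
Step 4: Compare |C| = 28 to 29: satisfied.
The claimed |C| lies below the Hamming bound.


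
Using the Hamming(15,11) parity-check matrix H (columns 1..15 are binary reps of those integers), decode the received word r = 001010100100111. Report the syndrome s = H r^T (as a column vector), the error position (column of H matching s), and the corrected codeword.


s = (0, 1, 1, 1)^T, error position = 7, corrected codeword c = 001010000100111

Compute s = H r^T mod 2 one row at a time:
  s_1 = 0 + 0 + 1 + 0 + 0 + 1 + 1 + 1 = 4 ≡ 0 (mod 2).
  s_2 = 0 + 1 + 0 + 1 + 0 + 1 + 1 + 1 = 5 ≡ 1 (mod 2).
  s_3 = 0 + 1 + 0 + 1 + 1 + 0 + 1 + 1 = 5 ≡ 1 (mod 2).
  s_4 = 0 + 1 + 1 + 1 + 0 + 0 + 1 + 1 = 5 ≡ 1 (mod 2).
s = (0, 1, 1, 1)^T — this equals column 7 of H (binary 0111), so error is at position 7.
Correct: flip bit 7 of r = 001010100100111 to get c = 001010000100111.


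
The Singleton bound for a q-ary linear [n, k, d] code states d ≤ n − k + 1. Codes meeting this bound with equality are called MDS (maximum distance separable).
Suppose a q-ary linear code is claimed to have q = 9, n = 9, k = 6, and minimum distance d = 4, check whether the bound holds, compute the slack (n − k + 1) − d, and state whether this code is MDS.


Singleton RHS = n − k + 1 = 4, slack = 0, bound satisfied, MDS.

Singleton bound: d ≤ n − k + 1.
Here n = 9, k = 6, so n − k + 1 = 4.
Given d = 4, check d ≤ 4: YES.
Slack = (n − k + 1) − d = 0.
The code is MDS (slack = 0).
Description: the claimed parameters are [9, 6, 4]_9; such a code would be MDS (meets Singleton bound).


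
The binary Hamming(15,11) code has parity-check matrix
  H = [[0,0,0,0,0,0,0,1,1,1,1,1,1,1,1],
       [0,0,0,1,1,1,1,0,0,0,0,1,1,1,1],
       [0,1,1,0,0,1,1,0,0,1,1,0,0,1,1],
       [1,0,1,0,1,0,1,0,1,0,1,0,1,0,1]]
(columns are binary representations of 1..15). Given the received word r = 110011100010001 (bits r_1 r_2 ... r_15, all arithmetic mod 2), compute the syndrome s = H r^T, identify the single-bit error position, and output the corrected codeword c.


s = (0, 0, 1, 1)^T, error position = 3, corrected codeword c = 111011100010001

Compute s = H r^T mod 2 one row at a time:
  s_1 = 0 + 0 + 0 + 1 + 0 + 0 + 0 + 1 = 2 ≡ 0 (mod 2).
  s_2 = 0 + 1 + 1 + 1 + 0 + 0 + 0 + 1 = 4 ≡ 0 (mod 2).
  s_3 = 1 + 0 + 1 + 1 + 0 + 1 + 0 + 1 = 5 ≡ 1 (mod 2).
  s_4 = 1 + 0 + 1 + 1 + 0 + 1 + 0 + 1 = 5 ≡ 1 (mod 2).
s = (0, 0, 1, 1)^T — this equals column 3 of H (binary 0011), so error is at position 3.
Correct: flip bit 3 of r = 110011100010001 to get c = 111011100010001.


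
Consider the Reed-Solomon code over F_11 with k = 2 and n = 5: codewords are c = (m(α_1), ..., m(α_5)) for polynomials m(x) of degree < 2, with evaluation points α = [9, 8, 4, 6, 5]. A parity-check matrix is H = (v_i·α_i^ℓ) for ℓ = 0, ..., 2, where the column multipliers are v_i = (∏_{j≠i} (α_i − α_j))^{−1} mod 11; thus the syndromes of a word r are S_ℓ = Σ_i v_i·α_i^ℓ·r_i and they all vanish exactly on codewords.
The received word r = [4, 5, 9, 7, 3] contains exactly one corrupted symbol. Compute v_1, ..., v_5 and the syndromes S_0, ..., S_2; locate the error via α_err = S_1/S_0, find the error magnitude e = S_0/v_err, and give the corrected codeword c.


S = (5, 3, 4), error at position 5, error magnitude e = 6, c = [4, 5, 9, 7, 8].

Step 1: column multipliers v_i = (∏_{j≠i}(α_i − α_j))^{−1} mod 11.
  i = 1 (α = 9): (9−8)(9−4)(9−6)(9−5) = 1·5·3·4 = 60 ≡ 5, so v_1 = 5^{−1} = 9 (mod 11).
  i = 2 (α = 8): (8−9)(8−4)(8−6)(8−5) = (−1)·4·2·3 = −24 ≡ 9, so v_2 = 9^{−1} = 5 (mod 11).
  i = 3 (α = 4): (4−9)(4−8)(4−6)(4−5) = (−5)·(−4)·(−2)·(−1) = 40 ≡ 7, so v_3 = 7^{−1} = 8 (mod 11).
  i = 4 (α = 6): (6−9)(6−8)(6−4)(6−5) = (−3)·(−2)·2·1 = 12 ≡ 1, so v_4 = 1^{−1} = 1 (mod 11).
  i = 5 (α = 5): (5−9)(5−8)(5−4)(5−6) = (−4)·(−3)·1·(−1) = −12 ≡ 10, so v_5 = 10^{−1} = 10 (mod 11).
  v = [9, 5, 8, 1, 10].
Step 2: syndromes of r = [4, 5, 9, 7, 3] (all sums mod 11).
  S_0 = Σ v_i r_i = 9·4 + 5·5 + 8·9 + 1·7 + 10·3 = 170 ≡ 5.
  S_1 = Σ v_i α_i r_i = 9·9·4 + 5·8·5 + 8·4·9 + 1·6·7 + 10·5·3 = 1004 ≡ 3.
  α_i^2 mod 11 = [4, 9, 5, 3, 3].
  S_2 = Σ v_i α_i^2 r_i = 9·4·4 + 5·9·5 + 8·5·9 + 1·3·7 + 10·3·3 = 840 ≡ 4.
  S = (5, 3, 4) ≠ 0, so r is not a codeword (an error is present).
Step 3: locate the error. For a single error e at position i, S_ℓ = v_i·e·α_i^ℓ, so α_err = S_1/S_0.
  S_0^{−1} = 5^{−1} = 9 (mod 11), so α_err = 3·9 = 27 ≡ 5 = α_5. Error position i = 5.
  Consistency check: S_2/S_1 = 4·4 = 16 ≡ 5 = α_err ✓ (single-error assumption holds).
Step 4: error magnitude e = S_0/v_5 = S_0·∏_{j≠5}(α_5 − α_j) = 5·10 = 50 ≡ 6 (mod 11).
Step 5: correct position 5: c_5 = r_5 − e = 3 − 6 ≡ 8 (mod 11). Hence c = [4, 5, 9, 7, 8].
  Check: interpolating c through the α_i gives m(x) = 2 + 10·x (degree < 2) with m(α_i) = c_i for every i, so c is indeed a codeword.


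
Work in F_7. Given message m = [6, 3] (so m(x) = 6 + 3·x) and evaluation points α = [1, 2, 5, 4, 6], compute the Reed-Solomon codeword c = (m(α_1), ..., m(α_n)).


c = [2, 5, 0, 4, 3]

Message polynomial: m(x) = 6 + 3·x (mod 7).
For each evaluation point α_i, compute m(α_i) mod 7:
  α_1 = 1: Horner steps 3 → 2, so m(1) = 2.
  α_2 = 2: Horner steps 3 → 5, so m(2) = 5.
  α_3 = 5: Horner steps 3 → 0, so m(5) = 0.
  α_4 = 4: Horner steps 3 → 4, so m(4) = 4.
  α_5 = 6: Horner steps 3 → 3, so m(6) = 3.
Codeword c = [2, 5, 0, 4, 3] ∈ F_7^5.


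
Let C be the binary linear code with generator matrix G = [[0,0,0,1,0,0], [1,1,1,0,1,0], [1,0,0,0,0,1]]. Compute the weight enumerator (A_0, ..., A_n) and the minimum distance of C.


Weight distribution: A_0 = 1, A_1 = 1, A_2 = 1, A_3 = 1, A_4 = 2, A_5 = 2. Minimum distance d = 1.

Enumerate all 2^3 = 8 messages m ∈ F_2^3.
For each, compute codeword c = mG in F_2^6, then tally its weight.
  m = 000 → c = 000000, weight = 0.
  m = 100 → c = 000100, weight = 1.
  m = 010 → c = 111010, weight = 4.
  m = 110 → c = 111110, weight = 5.
  m = 001 → c = 100001, weight = 2.
  m = 101 → c = 100101, weight = 3.
  m = 011 → c = 011011, weight = 4.
  m = 111 → c = 011111, weight = 5.
Tally weights:
  weight 0: 1 codewords.
  weight 1: 1 codewords.
  weight 2: 1 codewords.
  weight 3: 1 codewords.
  weight 4: 2 codewords.
  weight 5: 2 codewords.
Minimum distance d = smallest w > 0 with A_w > 0 = 1.
Sanity: Σ A_w = 8 = 2^3 = 8 ✓.


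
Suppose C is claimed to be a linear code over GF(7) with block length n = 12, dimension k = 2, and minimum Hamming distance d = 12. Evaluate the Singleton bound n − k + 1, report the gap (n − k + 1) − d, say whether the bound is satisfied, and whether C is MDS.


Singleton RHS = n − k + 1 = 11, slack = -1, bound violated (no such code; not MDS).

Singleton bound: d ≤ n − k + 1.
Here n = 12, k = 2, so n − k + 1 = 11.
Given d = 12, check d ≤ 11: NO.
Slack = (n − k + 1) − d = -1.
The slack is negative: d = 12 exceeds n − k + 1 = 11 by 1, so the Singleton bound is violated and no linear [12, 2, 12]_7 code can exist. In particular it is not MDS (MDS requires d = n − k + 1 exactly).
Description: the claimed parameters are [12, 2, 12]_7; such a code would be impossible (violates the Singleton bound).


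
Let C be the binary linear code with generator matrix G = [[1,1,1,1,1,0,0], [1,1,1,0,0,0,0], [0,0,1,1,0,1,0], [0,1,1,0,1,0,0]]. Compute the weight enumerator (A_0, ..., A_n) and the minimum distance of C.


Weight distribution: A_0 = 1, A_2 = 4, A_3 = 6, A_4 = 3, A_5 = 2. Minimum distance d = 2.

Enumerate all 2^4 = 16 messages m ∈ F_2^4.
For each, compute codeword c = mG in F_2^7, then tally its weight.
  m = 0000 → c = 0000000, weight = 0.
  m = 1000 → c = 1111100, weight = 5.
  m = 0100 → c = 1110000, weight = 3.
  m = 1100 → c = 0001100, weight = 2.
  m = 0010 → c = 0011010, weight = 3.
  m = 1010 → c = 1100110, weight = 4.
  m = 0110 → c = 1101010, weight = 4.
  m = 1110 → c = 0010110, weight = 3.
  m = 0001 → c = 0110100, weight = 3.
  m = 1001 → c = 1001000, weight = 2.
  m = 0101 → c = 1000100, weight = 2.
  m = 1101 → c = 0111000, weight = 3.
  m = 0011 → c = 0101110, weight = 4.
  m = 1011 → c = 1010010, weight = 3.
  m = 0111 → c = 1011110, weight = 5.
  m = 1111 → c = 0100010, weight = 2.
Tally weights:
  weight 0: 1 codewords.
  weight 2: 4 codewords.
  weight 3: 6 codewords.
  weight 4: 3 codewords.
  weight 5: 2 codewords.
Minimum distance d = smallest w > 0 with A_w > 0 = 2.
Sanity: Σ A_w = 16 = 2^4 = 16 ✓.


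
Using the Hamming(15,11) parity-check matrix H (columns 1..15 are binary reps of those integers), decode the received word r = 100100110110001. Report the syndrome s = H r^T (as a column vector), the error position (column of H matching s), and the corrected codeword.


s = (0, 1, 0, 0)^T, error position = 4, corrected codeword c = 100000110110001

Compute s = H r^T mod 2 one row at a time:
  s_1 = 1 + 0 + 1 + 1 + 0 + 0 + 0 + 1 = 4 ≡ 0 (mod 2).
  s_2 = 1 + 0 + 0 + 1 + 0 + 0 + 0 + 1 = 3 ≡ 1 (mod 2).
  s_3 = 0 + 0 + 0 + 1 + 1 + 1 + 0 + 1 = 4 ≡ 0 (mod 2).
  s_4 = 1 + 0 + 0 + 1 + 0 + 1 + 0 + 1 = 4 ≡ 0 (mod 2).
s = (0, 1, 0, 0)^T — this equals column 4 of H (binary 0100), so error is at position 4.
Correct: flip bit 4 of r = 100100110110001 to get c = 100000110110001.
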